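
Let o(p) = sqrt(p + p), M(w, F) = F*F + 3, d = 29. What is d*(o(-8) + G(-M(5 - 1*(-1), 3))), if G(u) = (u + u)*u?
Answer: 8352 + 116*I ≈ 8352.0 + 116.0*I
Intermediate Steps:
M(w, F) = 3 + F**2 (M(w, F) = F**2 + 3 = 3 + F**2)
o(p) = sqrt(2)*sqrt(p) (o(p) = sqrt(2*p) = sqrt(2)*sqrt(p))
G(u) = 2*u**2 (G(u) = (2*u)*u = 2*u**2)
d*(o(-8) + G(-M(5 - 1*(-1), 3))) = 29*(sqrt(2)*sqrt(-8) + 2*(-(3 + 3**2))**2) = 29*(sqrt(2)*(2*I*sqrt(2)) + 2*(-(3 + 9))**2) = 29*(4*I + 2*(-1*12)**2) = 29*(4*I + 2*(-12)**2) = 29*(4*I + 2*144) = 29*(4*I + 288) = 29*(288 + 4*I) = 8352 + 116*I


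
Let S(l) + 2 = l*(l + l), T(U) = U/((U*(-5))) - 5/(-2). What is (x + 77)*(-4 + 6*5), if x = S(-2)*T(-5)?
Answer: 11804/5 ≈ 2360.8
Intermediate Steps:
T(U) = 23/10 (T(U) = U/((-5*U)) - 5*(-1/2) = U*(-1/(5*U)) + 5/2 = -1/5 + 5/2 = 23/10)
S(l) = -2 + 2*l**2 (S(l) = -2 + l*(l + l) = -2 + l*(2*l) = -2 + 2*l**2)
x = 69/5 (x = (-2 + 2*(-2)**2)*(23/10) = (-2 + 2*4)*(23/10) = (-2 + 8)*(23/10) = 6*(23/10) = 69/5 ≈ 13.800)
(x + 77)*(-4 + 6*5) = (69/5 + 77)*(-4 + 6*5) = 454*(-4 + 30)/5 = (454/5)*26 = 11804/5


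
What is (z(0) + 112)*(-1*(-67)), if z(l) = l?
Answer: 7504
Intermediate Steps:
(z(0) + 112)*(-1*(-67)) = (0 + 112)*(-1*(-67)) = 112*67 = 7504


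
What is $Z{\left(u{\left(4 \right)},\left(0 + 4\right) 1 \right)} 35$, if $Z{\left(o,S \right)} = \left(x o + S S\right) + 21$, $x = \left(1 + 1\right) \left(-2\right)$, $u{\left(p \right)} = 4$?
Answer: $735$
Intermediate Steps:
$x = -4$ ($x = 2 \left(-2\right) = -4$)
$Z{\left(o,S \right)} = 21 + S^{2} - 4 o$ ($Z{\left(o,S \right)} = \left(- 4 o + S S\right) + 21 = \left(- 4 o + S^{2}\right) + 21 = \left(S^{2} - 4 o\right) + 21 = 21 + S^{2} - 4 o$)
$Z{\left(u{\left(4 \right)},\left(0 + 4\right) 1 \right)} 35 = \left(21 + \left(\left(0 + 4\right) 1\right)^{2} - 16\right) 35 = \left(21 + \left(4 \cdot 1\right)^{2} - 16\right) 35 = \left(21 + 4^{2} - 16\right) 35 = \left(21 + 16 - 16\right) 35 = 21 \cdot 35 = 735$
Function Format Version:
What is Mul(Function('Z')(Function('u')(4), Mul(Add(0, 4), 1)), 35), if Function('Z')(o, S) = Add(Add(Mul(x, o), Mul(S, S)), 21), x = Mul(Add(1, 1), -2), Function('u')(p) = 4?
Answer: 735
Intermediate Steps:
x = -4 (x = Mul(2, -2) = -4)
Function('Z')(o, S) = Add(21, Pow(S, 2), Mul(-4, o)) (Function('Z')(o, S) = Add(Add(Mul(-4, o), Mul(S, S)), 21) = Add(Add(Mul(-4, o), Pow(S, 2)), 21) = Add(Add(Pow(S, 2), Mul(-4, o)), 21) = Add(21, Pow(S, 2), Mul(-4, o)))
Mul(Function('Z')(Function('u')(4), Mul(Add(0, 4), 1)), 35) = Mul(Add(21, Pow(Mul(Add(0, 4), 1), 2), Mul(-4, 4)), 35) = Mul(Add(21, Pow(Mul(4, 1), 2), -16), 35) = Mul(Add(21, Pow(4, 2), -16), 35) = Mul(Add(21, 16, -16), 35) = Mul(21, 35) = 735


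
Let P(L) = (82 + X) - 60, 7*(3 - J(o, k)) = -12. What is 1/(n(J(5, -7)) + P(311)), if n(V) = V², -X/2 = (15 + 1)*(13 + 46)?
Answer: -49/90345 ≈ -0.00054237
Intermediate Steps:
X = -1888 (X = -2*(15 + 1)*(13 + 46) = -32*59 = -2*944 = -1888)
J(o, k) = 33/7 (J(o, k) = 3 - ⅐*(-12) = 3 + 12/7 = 33/7)
P(L) = -1866 (P(L) = (82 - 1888) - 60 = -1806 - 60 = -1866)
1/(n(J(5, -7)) + P(311)) = 1/((33/7)² - 1866) = 1/(1089/49 - 1866) = 1/(-90345/49) = -49/90345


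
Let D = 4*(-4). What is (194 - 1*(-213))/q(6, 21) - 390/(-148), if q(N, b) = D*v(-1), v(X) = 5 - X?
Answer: -5699/3552 ≈ -1.6044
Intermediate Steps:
D = -16
q(N, b) = -96 (q(N, b) = -16*(5 - 1*(-1)) = -16*(5 + 1) = -16*6 = -96)
(194 - 1*(-213))/q(6, 21) - 390/(-148) = (194 - 1*(-213))/(-96) - 390/(-148) = (194 + 213)*(-1/96) - 390*(-1/148) = 407*(-1/96) + 195/74 = -407/96 + 195/74 = -5699/3552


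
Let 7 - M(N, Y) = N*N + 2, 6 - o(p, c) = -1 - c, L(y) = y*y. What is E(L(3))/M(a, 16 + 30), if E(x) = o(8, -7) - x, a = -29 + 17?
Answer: 9/139 ≈ 0.064748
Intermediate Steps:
L(y) = y²
a = -12
o(p, c) = 7 + c (o(p, c) = 6 - (-1 - c) = 6 + (1 + c) = 7 + c)
E(x) = -x (E(x) = (7 - 7) - x = 0 - x = -x)
M(N, Y) = 5 - N² (M(N, Y) = 7 - (N*N + 2) = 7 - (N² + 2) = 7 - (2 + N²) = 7 + (-2 - N²) = 5 - N²)
E(L(3))/M(a, 16 + 30) = (-1*3²)/(5 - 1*(-12)²) = (-1*9)/(5 - 1*144) = -9/(5 - 144) = -9/(-139) = -9*(-1/139) = 9/139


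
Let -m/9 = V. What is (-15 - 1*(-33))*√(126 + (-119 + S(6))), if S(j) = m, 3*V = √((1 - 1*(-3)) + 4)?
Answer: 18*√(7 - 6*√2) ≈ 21.937*I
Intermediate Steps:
V = 2*√2/3 (V = √((1 - 1*(-3)) + 4)/3 = √((1 + 3) + 4)/3 = √(4 + 4)/3 = √8/3 = (2*√2)/3 = 2*√2/3 ≈ 0.94281)
m = -6*√2 ≈ -8.4853
S(j) = -6*√2
(-15 - 1*(-33))*√(126 + (-119 + S(6))) = (-15 - 1*(-33))*√(126 + (-119 - 6*√2)) = (-15 + 33)*√(7 - 6*√2) = 18*√(7 - 6*√2)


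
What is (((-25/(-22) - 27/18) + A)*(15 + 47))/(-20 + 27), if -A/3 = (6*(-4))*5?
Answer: 245272/77 ≈ 3185.4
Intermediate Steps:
A = 360 (A = -3*6*(-4)*5 = -(-72)*5 = -3*(-120) = 360)
(((-25/(-22) - 27/18) + A)*(15 + 47))/(-20 + 27) = (((-25/(-22) - 27/18) + 360)*(15 + 47))/(-20 + 27) = (((-25*(-1/22) - 27*1/18) + 360)*62)/7 = (((25/22 - 3/2) + 360)*62)*(⅐) = ((-4/11 + 360)*62)*(⅐) = ((3956/11)*62)*(⅐) = (245272/11)*(⅐) = 245272/77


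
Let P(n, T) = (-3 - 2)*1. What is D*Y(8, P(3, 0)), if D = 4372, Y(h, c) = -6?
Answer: -26232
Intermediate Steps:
P(n, T) = -5 (P(n, T) = -5*1 = -5)
D*Y(8, P(3, 0)) = 4372*(-6) = -26232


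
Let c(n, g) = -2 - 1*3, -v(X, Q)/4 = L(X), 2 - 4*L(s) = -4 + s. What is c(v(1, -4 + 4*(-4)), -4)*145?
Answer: -725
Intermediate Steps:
L(s) = 3/2 - s/4 (L(s) = 1/2 - (-4 + s)/4 = 1/2 + (1 - s/4) = 3/2 - s/4)
v(X, Q) = -6 + X (v(X, Q) = -4*(3/2 - X/4) = -6 + X)
c(n, g) = -5 (c(n, g) = -2 - 3 = -5)
c(v(1, -4 + 4*(-4)), -4)*145 = -5*145 = -725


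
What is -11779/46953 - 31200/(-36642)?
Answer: 172221247/286741971 ≈ 0.60061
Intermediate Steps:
-11779/46953 - 31200/(-36642) = -11779*1/46953 - 31200*(-1/36642) = -11779/46953 + 5200/6107 = 172221247/286741971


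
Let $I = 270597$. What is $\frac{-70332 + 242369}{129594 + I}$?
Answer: $\frac{172037}{400191} \approx 0.42989$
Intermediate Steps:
$\frac{-70332 + 242369}{129594 + I} = \frac{-70332 + 242369}{129594 + 270597} = \frac{172037}{400191}$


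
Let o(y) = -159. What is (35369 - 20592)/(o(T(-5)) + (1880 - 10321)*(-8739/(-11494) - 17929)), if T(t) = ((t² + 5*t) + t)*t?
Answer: 169846838/1739411297921 ≈ 9.7646e-5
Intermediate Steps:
T(t) = t*(t² + 6*t) (T(t) = (t² + 6*t)*t = t*(t² + 6*t))
(35369 - 20592)/(o(T(-5)) + (1880 - 10321)*(-8739/(-11494) - 17929)) = (35369 - 20592)/(-159 + (1880 - 10321)*(-8739/(-11494) - 17929)) = 14777/(-159 - 8441*(-8739*(-1/11494) - 17929)) = 14777/(-159 - 8441*(8739/11494 - 17929)) = 14777/(-159 - 8441*(-206067187/11494)) = 14777/(-159 + 1739413125467/11494) = 14777/(1739411297921/11494) = 14777*(11494/1739411297921) = 169846838/1739411297921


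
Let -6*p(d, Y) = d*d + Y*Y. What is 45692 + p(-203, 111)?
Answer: 110311/3 ≈ 36770.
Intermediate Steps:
p(d, Y) = -Y²/6 - d²/6 (p(d, Y) = -(d*d + Y*Y)/6 = -(d² + Y²)/6 = -(Y² + d²)/6 = -Y²/6 - d²/6)
45692 + p(-203, 111) = 45692 + (-⅙*111² - ⅙*(-203)²) = 45692 + (-⅙*12321 - ⅙*41209) = 45692 + (-4107/2 - 41209/6) = 45692 - 26765/3 = 110311/3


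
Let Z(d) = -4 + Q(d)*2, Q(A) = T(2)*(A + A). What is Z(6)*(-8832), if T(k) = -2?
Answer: 459264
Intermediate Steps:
Q(A) = -4*A (Q(A) = -2*(A + A) = -4*A)
Z(d) = -4 - 8*d (Z(d) = -4 - 4*d*2 = -4 - 8*d)
Z(6)*(-8832) = (-4 - 8*6)*(-8832) = (-4 - 48)*(-8832) = -52*(-8832) = 459264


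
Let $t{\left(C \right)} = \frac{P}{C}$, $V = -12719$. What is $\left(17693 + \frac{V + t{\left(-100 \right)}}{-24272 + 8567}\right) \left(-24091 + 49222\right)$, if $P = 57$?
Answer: $\frac{232781152084289}{523500} \approx 4.4466 \cdot 10^{8}$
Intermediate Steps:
$t{\left(C \right)} = \frac{57}{C}$
$\left(17693 + \frac{V + t{\left(-100 \right)}}{-24272 + 8567}\right) \left(-24091 + 49222\right) = \left(17693 + \frac{-12719 + \frac{57}{-100}}{-24272 + 8567}\right) \left(-24091 + 49222\right) = \left(17693 + \frac{-12719 + 57 \left(- \frac{1}{100}\right)}{-15705}\right) 25131 = \left(17693 + \left(-12719 - \frac{57}{100}\right) \left(- \frac{1}{15705}\right)\right) 25131 = \left(17693 - - \frac{1271957}{1570500}\right) 25131 = \left(17693 + \frac{1271957}{1570500}\right) 25131 = \frac{27788128457}{1570500} \cdot 25131 = \frac{232781152084289}{523500}$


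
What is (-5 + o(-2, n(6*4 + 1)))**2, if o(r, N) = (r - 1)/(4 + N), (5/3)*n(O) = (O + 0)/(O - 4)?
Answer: 3844/121 ≈ 31.769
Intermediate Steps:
n(O) = 3*O/(5*(-4 + O)) (n(O) = 3*((O + 0)/(O - 4))/5 = 3*(O/(-4 + O))/5 = 3*O/(5*(-4 + O)))
o(r, N) = (-1 + r)/(4 + N)
(-5 + o(-2, n(6*4 + 1)))**2 = (-5 + (-1 - 2)/(4 + 3*(6*4 + 1)/(5*(-4 + (6*4 + 1)))))**2 = (-5 - 3/(4 + 3*(24 + 1)/(5*(-4 + (24 + 1)))))**2 = (-5 - 3/(4 + (3/5)*25/(-4 + 25)))**2 = (-5 - 3/(4 + (3/5)*25/21))**2 = (-5 - 3/(4 + (3/5)*25*(1/21)))**2 = (-5 - 3/(4 + 5/7))**2 = (-5 - 3/(33/7))**2 = (-5 + (7/33)*(-3))**2 = (-5 - 7/11)**2 = (-62/11)**2 = 3844/121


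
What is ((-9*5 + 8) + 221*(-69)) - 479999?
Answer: -495285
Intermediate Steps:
((-9*5 + 8) + 221*(-69)) - 479999 = ((-45 + 8) - 15249) - 479999 = (-37 - 15249) - 479999 = -15286 - 479999 = -495285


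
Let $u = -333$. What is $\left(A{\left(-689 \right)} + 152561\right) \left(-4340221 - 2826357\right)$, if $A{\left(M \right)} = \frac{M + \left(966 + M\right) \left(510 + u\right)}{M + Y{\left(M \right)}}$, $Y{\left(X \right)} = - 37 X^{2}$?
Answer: $- \frac{9602461147770739954}{8782683} \approx -1.0933 \cdot 10^{12}$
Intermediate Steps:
$A{\left(M \right)} = \frac{170982 + 178 M}{M - 37 M^{2}}$ ($A{\left(M \right)} = \frac{M + \left(966 + M\right) \left(510 - 333\right)}{M - 37 M^{2}} = \frac{M + \left(966 + M\right) 177}{M - 37 M^{2}} = \frac{M + \left(170982 + 177 M\right)}{M - 37 M^{2}} = \frac{170982 + 178 M}{M - 37 M^{2}}$)
$\left(A{\left(-689 \right)} + 152561\right) \left(-4340221 - 2826357\right) = \left(\frac{2 \left(-85491 - -61321\right)}{\left(-689\right) \left(-1 + 37 \left(-689\right)\right)} + 152561\right) \left(-4340221 - 2826357\right) = \left(2 \left(- \frac{1}{689}\right) \frac{1}{-1 - 25493} \left(-85491 + 61321\right) + 152561\right) \left(-7166578\right) = \left(2 \left(- \frac{1}{689}\right) \frac{1}{-25494} \left(-24170\right) + 152561\right) \left(-7166578\right) = \left(2 \left(- \frac{1}{689}\right) \left(- \frac{1}{25494}\right) \left(-24170\right) + 152561\right) \left(-7166578\right) = \left(- \frac{24170}{8782683} + 152561\right) \left(-7166578\right) = \frac{1339894876993}{8782683} \left(-7166578\right) = - \frac{9602461147770739954}{8782683}$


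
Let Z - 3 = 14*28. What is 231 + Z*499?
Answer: 197336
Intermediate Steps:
Z = 395 (Z = 3 + 14*28 = 3 + 392 = 395)
231 + Z*499 = 231 + 395*499 = 231 + 197105 = 197336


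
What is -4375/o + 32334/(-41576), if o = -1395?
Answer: 13678907/5799852 ≈ 2.3585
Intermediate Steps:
-4375/o + 32334/(-41576) = -4375/(-1395) + 32334/(-41576) = -4375*(-1/1395) + 32334*(-1/41576) = 875/279 - 16167/20788 = 13678907/5799852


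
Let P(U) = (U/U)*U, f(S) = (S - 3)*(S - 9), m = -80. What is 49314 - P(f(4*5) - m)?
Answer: 49047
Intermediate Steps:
f(S) = (-9 + S)*(-3 + S) (f(S) = (-3 + S)*(-9 + S) = (-9 + S)*(-3 + S))
P(U) = U (P(U) = 1*U = U)
49314 - P(f(4*5) - m) = 49314 - ((27 + (4*5)² - 48*5) - 1*(-80)) = 49314 - ((27 + 20² - 12*20) + 80) = 49314 - ((27 + 400 - 240) + 80) = 49314 - (187 + 80) = 49314 - 1*267 = 49314 - 267 = 49047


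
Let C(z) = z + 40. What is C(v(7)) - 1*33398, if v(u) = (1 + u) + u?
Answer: -33343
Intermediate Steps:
v(u) = 1 + 2*u
C(z) = 40 + z
C(v(7)) - 1*33398 = (40 + (1 + 2*7)) - 1*33398 = (40 + (1 + 14)) - 33398 = (40 + 15) - 33398 = 55 - 33398 = -33343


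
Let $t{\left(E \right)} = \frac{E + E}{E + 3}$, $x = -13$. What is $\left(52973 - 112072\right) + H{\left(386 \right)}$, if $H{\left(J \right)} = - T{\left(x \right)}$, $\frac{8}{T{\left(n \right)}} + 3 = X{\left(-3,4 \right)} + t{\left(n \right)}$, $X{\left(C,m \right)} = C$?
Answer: $- \frac{1004643}{17} \approx -59097.0$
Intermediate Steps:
$t{\left(E \right)} = \frac{2 E}{3 + E}$
$T{\left(n \right)} = \frac{8}{-6 + \frac{2 n}{3 + n}}$ ($T{\left(n \right)} = \frac{8}{-3 + \left(-3 + \frac{2 n}{3 + n}\right)} = \frac{8}{-6 + \frac{2 n}{3 + n}}$)
$H{\left(J \right)} = \frac{40}{17}$ ($H{\left(J \right)} = - \frac{4 \left(3 - 13\right)}{-9 - -26} = - \frac{4 \left(-10\right)}{-9 + 26} = - \frac{4 \left(-10\right)}{17} = \left(-1\right) \left(- \frac{40}{17}\right) = \frac{40}{17}$)
$\left(52973 - 112072\right) + H{\left(386 \right)} = \left(52973 - 112072\right) + \frac{40}{17} = -59099 + \frac{40}{17} = - \frac{1004643}{17}$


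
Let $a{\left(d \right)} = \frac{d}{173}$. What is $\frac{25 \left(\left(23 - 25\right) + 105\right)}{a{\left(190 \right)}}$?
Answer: $\frac{89095}{38} \approx 2344.6$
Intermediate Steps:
$a{\left(d \right)} = \frac{d}{173}$ ($a{\left(d \right)} = d \frac{1}{173} = \frac{d}{173}$)
$\frac{25 \left(\left(23 - 25\right) + 105\right)}{a{\left(190 \right)}} = \frac{25 \left(\left(23 - 25\right) + 105\right)}{\frac{1}{173} \cdot 190} = \frac{25 \left(-2 + 105\right)}{\frac{190}{173}} = 25 \cdot 103 \cdot \frac{173}{190} = 2575 \cdot \frac{173}{190} = \frac{89095}{38}$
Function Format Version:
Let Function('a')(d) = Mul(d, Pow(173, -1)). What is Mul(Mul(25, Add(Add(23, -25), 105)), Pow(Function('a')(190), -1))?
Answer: Rational(89095, 38) ≈ 2344.6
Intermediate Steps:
Function('a')(d) = Mul(Rational(1, 173), d) (Function('a')(d) = Mul(d, Rational(1, 173)) = Mul(Rational(1, 173), d))
Mul(Mul(25, Add(Add(23, -25), 105)), Pow(Function('a')(190), -1)) = Mul(Mul(25, Add(Add(23, -25), 105)), Pow(Mul(Rational(1, 173), 190), -1)) = Mul(Mul(25, Add(-2, 105)), Pow(Rational(190, 173), -1)) = Mul(Mul(25, 103), Rational(173, 190)) = Mul(2575, Rational(173, 190)) = Rational(89095, 38)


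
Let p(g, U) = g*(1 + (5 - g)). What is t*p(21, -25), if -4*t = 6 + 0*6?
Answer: 945/2 ≈ 472.50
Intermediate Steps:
p(g, U) = g*(6 - g)
t = -3/2 (t = -(6 + 0*6)/4 = -(6 + 0)/4 = -¼*6 = -3/2 ≈ -1.5000)
t*p(21, -25) = -63*(6 - 1*21)/2 = -63*(6 - 21)/2 = -63*(-15)/2 = -3/2*(-315) = 945/2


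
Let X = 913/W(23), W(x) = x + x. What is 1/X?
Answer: 46/913 ≈ 0.050383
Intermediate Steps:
W(x) = 2*x
X = 913/46 (X = 913/((2*23)) = 913/46 ≈ 19.848)
1/X = 1/(913/46) = 46/913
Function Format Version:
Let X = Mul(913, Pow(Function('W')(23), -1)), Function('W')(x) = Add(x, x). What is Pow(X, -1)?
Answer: Rational(46, 913) ≈ 0.050383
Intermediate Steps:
Function('W')(x) = Mul(2, x)
X = Rational(913, 46) (X = Mul(913, Pow(Mul(2, 23), -1)) = Mul(913, Pow(46, -1)) = Mul(913, Rational(1, 46)) = Rational(913, 46) ≈ 19.848)
Pow(X, -1) = Pow(Rational(913, 46), -1) = Rational(46, 913)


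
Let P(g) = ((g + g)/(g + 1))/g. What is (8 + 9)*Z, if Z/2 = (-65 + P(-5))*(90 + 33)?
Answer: -273921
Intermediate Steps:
P(g) = 2/(1 + g) (P(g) = ((2*g)/(1 + g))/g = (2*g/(1 + g))/g = 2/(1 + g))
Z = -16113 (Z = 2*((-65 + 2/(1 - 5))*(90 + 33)) = 2*((-65 + 2/(-4))*123) = 2*((-65 + 2*(-¼))*123) = 2*((-65 - ½)*123) = 2*(-131/2*123) = 2*(-16113/2) = -16113)
(8 + 9)*Z = (8 + 9)*(-16113) = 17*(-16113) = -273921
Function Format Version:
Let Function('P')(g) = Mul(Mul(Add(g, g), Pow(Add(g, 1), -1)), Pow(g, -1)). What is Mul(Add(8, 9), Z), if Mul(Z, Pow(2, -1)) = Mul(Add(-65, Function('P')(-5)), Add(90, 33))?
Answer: -273921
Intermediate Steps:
Function('P')(g) = Mul(2, Pow(Add(1, g), -1)) (Function('P')(g) = Mul(Mul(Mul(2, g), Pow(Add(1, g), -1)), Pow(g, -1)) = Mul(Mul(2, g, Pow(Add(1, g), -1)), Pow(g, -1)) = Mul(2, Pow(Add(1, g), -1)))
Z = -16113 (Z = Mul(2, Mul(Add(-65, Mul(2, Pow(Add(1, -5), -1))), Add(90, 33))) = Mul(2, Mul(Add(-65, Mul(2, Pow(-4, -1))), 123)) = Mul(2, Mul(Add(-65, Mul(2, Rational(-1, 4))), 123)) = Mul(2, Mul(Add(-65, Rational(-1, 2)), 123)) = Mul(2, Mul(Rational(-131, 2), 123)) = Mul(2, Rational(-16113, 2)) = -16113)
Mul(Add(8, 9), Z) = Mul(Add(8, 9), -16113) = Mul(17, -16113) = -273921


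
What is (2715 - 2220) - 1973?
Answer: -1478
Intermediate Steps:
(2715 - 2220) - 1973 = 495 - 1973 = -1478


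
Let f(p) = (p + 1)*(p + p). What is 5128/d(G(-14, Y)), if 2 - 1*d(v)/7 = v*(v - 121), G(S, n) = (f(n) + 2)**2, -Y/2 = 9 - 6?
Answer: -2564/50089235 ≈ -5.1189e-5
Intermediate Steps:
Y = -6 (Y = -2*(9 - 6) = -2*3 = -6)
f(p) = 2*p*(1 + p) (f(p) = (1 + p)*(2*p) = 2*p*(1 + p))
G(S, n) = (2 + 2*n*(1 + n))**2 (G(S, n) = (2*n*(1 + n) + 2)**2 = (2 + 2*n*(1 + n))**2)
d(v) = 14 - 7*v*(-121 + v) (d(v) = 14 - 7*v*(v - 121) = 14 - 7*v*(-121 + v))
5128/d(G(-14, Y)) = 5128/(14 - 7*16*(1 - 6*(1 - 6))**4 + 847*(4*(1 - 6*(1 - 6))**2)) = 5128/(14 - 7*16*(1 - 6*(-5))**4 + 847*(4*(1 - 6*(-5))**2)) = 5128/(14 - 7*16*(1 + 30)**4 + 847*(4*(1 + 30)**2)) = 5128/(14 - 7*(4*31**2)**2 + 847*(4*31**2)) = 5128/(14 - 7*(4*961)**2 + 847*(4*961)) = 5128/(14 - 7*3844**2 + 847*3844) = 5128/(14 - 7*14776336 + 3255868) = 5128/(14 - 103434352 + 3255868) = 5128/(-100178470) = 5128*(-1/100178470) = -2564/50089235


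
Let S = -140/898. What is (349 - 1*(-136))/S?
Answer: -43553/14 ≈ -3110.9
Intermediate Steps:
S = -70/449 (S = -140*1/898 = -70/449 ≈ -0.15590)
(349 - 1*(-136))/S = (349 - 1*(-136))/(-70/449) = (349 + 136)*(-449/70) = 485*(-449/70) = -43553/14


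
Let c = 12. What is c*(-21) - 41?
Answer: -293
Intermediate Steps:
c*(-21) - 41 = 12*(-21) - 41 = -252 - 41 = -293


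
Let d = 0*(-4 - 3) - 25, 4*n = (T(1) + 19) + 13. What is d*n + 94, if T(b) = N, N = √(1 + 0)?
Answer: -449/4 ≈ -112.25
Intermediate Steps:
N = 1 (N = √1 = 1)
T(b) = 1
n = 33/4 (n = ((1 + 19) + 13)/4 = (20 + 13)/4 = (¼)*33 = 33/4 ≈ 8.2500)
d = -25 (d = 0*(-7) - 25 = 0 - 25 = -25)
d*n + 94 = -25*33/4 + 94 = -825/4 + 94 = -449/4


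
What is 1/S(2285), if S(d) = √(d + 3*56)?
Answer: √2453/2453 ≈ 0.020191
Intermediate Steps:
S(d) = √(168 + d) (S(d) = √(d + 168) = √(168 + d))
1/S(2285) = 1/(√(168 + 2285)) = 1/(√2453) = √2453/2453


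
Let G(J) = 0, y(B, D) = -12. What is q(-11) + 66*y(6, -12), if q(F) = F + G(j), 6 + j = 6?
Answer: -803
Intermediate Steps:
j = 0 (j = -6 + 6 = 0)
q(F) = F (q(F) = F + 0 = F)
q(-11) + 66*y(6, -12) = -11 + 66*(-12) = -11 - 792 = -803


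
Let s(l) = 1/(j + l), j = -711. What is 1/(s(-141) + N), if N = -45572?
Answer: -852/38827345 ≈ -2.1943e-5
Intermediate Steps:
s(l) = 1/(-711 + l)
1/(s(-141) + N) = 1/(1/(-711 - 141) - 45572) = 1/(1/(-852) - 45572) = 1/(-1/852 - 45572) = 1/(-38827345/852) = -852/38827345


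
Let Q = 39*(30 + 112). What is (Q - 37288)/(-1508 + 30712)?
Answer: -15875/14602 ≈ -1.0872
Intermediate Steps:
Q = 5538 (Q = 39*142 = 5538)
(Q - 37288)/(-1508 + 30712) = (5538 - 37288)/(-1508 + 30712) = -31750/29204 = -31750*1/29204 = -15875/14602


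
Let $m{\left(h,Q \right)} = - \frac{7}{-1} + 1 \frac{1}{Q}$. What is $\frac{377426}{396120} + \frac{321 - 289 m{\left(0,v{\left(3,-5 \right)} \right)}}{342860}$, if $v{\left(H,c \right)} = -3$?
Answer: $\frac{1609603021}{1697671290} \approx 0.94812$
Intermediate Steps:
$m{\left(h,Q \right)} = 7 + \frac{1}{Q}$ ($m{\left(h,Q \right)} = \left(-7\right) \left(-1\right) + \frac{1}{Q} = 7 + \frac{1}{Q}$)
$\frac{377426}{396120} + \frac{321 - 289 m{\left(0,v{\left(3,-5 \right)} \right)}}{342860} = \frac{377426}{396120} + \frac{321 - 289 \left(7 + \frac{1}{-3}\right)}{342860} = 377426 \cdot \frac{1}{396120} + \left(321 - 289 \left(7 - \frac{1}{3}\right)\right) \frac{1}{342860} = \frac{188713}{198060} + \left(321 - \frac{5780}{3}\right) \frac{1}{342860} = \frac{188713}{198060} - \frac{4817}{1028580} = \frac{1609603021}{1697671290}$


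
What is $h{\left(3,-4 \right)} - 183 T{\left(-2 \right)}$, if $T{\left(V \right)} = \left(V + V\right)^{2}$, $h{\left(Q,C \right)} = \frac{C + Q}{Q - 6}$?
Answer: $- \frac{8783}{3} \approx -2927.7$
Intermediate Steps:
$h{\left(Q,C \right)} = \frac{C + Q}{-6 + Q}$ ($h{\left(Q,C \right)} = \frac{C + Q}{Q - 6} = \frac{C + Q}{-6 + Q}$)
$T{\left(V \right)} = 4 V^{2}$ ($T{\left(V \right)} = \left(2 V\right)^{2} = 4 V^{2}$)
$h{\left(3,-4 \right)} - 183 T{\left(-2 \right)} = \frac{-4 + 3}{-6 + 3} - 183 \cdot 4 \left(-2\right)^{2} = \frac{1}{-3} \left(-1\right) - 183 \cdot 4 \cdot 4 = \left(- \frac{1}{3}\right) \left(-1\right) - 2928 = \frac{1}{3} - 2928 = - \frac{8783}{3}$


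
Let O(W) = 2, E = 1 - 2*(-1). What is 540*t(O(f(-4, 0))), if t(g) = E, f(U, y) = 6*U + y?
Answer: 1620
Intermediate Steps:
E = 3 (E = 1 + 2 = 3)
f(U, y) = y + 6*U
t(g) = 3
540*t(O(f(-4, 0))) = 540*3 = 1620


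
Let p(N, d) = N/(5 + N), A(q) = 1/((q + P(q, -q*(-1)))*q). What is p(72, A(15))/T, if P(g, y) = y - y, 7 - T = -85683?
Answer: 36/3299065 ≈ 1.0912e-5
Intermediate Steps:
T = 85690 (T = 7 - 1*(-85683) = 7 + 85683 = 85690)
P(g, y) = 0
A(q) = q⁻² (A(q) = 1/((q + 0)*q) = 1/(q*q) = q⁻²)
p(72, A(15))/T = (72/(5 + 72))/85690 = (72/77)*(1/85690) = 36/3299065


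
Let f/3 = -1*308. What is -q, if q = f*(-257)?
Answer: -237468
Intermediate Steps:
f = -924 (f = 3*(-1*308) = 3*(-308) = -924)
q = 237468 (q = -924*(-257) = 237468)
-q = -1*237468 = -237468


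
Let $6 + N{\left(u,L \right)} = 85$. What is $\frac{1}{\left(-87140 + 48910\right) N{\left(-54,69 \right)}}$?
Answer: $- \frac{1}{3020170} \approx -3.3111 \cdot 10^{-7}$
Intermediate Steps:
$N{\left(u,L \right)} = 79$ ($N{\left(u,L \right)} = -6 + 85 = 79$)
$\frac{1}{\left(-87140 + 48910\right) N{\left(-54,69 \right)}} = \frac{1}{\left(-87140 + 48910\right) 79} = \frac{1}{-38230} \cdot \frac{1}{79} = \left(- \frac{1}{38230}\right) \frac{1}{79} = - \frac{1}{3020170}$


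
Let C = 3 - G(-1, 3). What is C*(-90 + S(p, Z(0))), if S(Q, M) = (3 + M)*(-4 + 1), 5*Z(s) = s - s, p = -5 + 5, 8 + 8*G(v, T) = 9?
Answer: -2277/8 ≈ -284.63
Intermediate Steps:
G(v, T) = 1/8 (G(v, T) = -1 + (1/8)*9 = -1 + 9/8 = 1/8)
p = 0
Z(s) = 0 (Z(s) = (s - s)/5 = (1/5)*0 = 0)
S(Q, M) = -9 - 3*M (S(Q, M) = (3 + M)*(-3) = -9 - 3*M)
C = 23/8 (C = 3 - 1*1/8 = 3 - 1/8 = 23/8 ≈ 2.8750)
C*(-90 + S(p, Z(0))) = 23*(-90 + (-9 - 3*0))/8 = 23*(-90 + (-9 + 0))/8 = 23*(-90 - 9)/8 = (23/8)*(-99) = -2277/8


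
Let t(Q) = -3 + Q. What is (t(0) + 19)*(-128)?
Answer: -2048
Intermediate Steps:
(t(0) + 19)*(-128) = ((-3 + 0) + 19)*(-128) = (-3 + 19)*(-128) = 16*(-128) = -2048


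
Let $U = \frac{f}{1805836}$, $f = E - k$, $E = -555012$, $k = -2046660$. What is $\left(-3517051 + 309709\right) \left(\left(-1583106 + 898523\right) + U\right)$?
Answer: $\frac{991263632065815270}{451459} \approx 2.1957 \cdot 10^{12}$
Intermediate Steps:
$f = 1491648$ ($f = -555012 - -2046660 = -555012 + 2046660 = 1491648$)
$U = \frac{372912}{451459}$ ($U = \frac{1491648}{1805836} = 1491648 \cdot \frac{1}{1805836} = \frac{372912}{451459} \approx 0.82602$)
$\left(-3517051 + 309709\right) \left(\left(-1583106 + 898523\right) + U\right) = \left(-3517051 + 309709\right) \left(\left(-1583106 + 898523\right) + \frac{372912}{451459}\right) = - 3207342 \left(-684583 + \frac{372912}{451459}\right) = \left(-3207342\right) \left(- \frac{309060783685}{451459}\right) = \frac{991263632065815270}{451459}$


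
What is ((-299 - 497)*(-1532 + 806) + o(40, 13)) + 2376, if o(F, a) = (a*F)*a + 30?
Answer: 587062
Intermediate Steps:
o(F, a) = 30 + F*a² (o(F, a) = (F*a)*a + 30 = F*a² + 30 = 30 + F*a²)
((-299 - 497)*(-1532 + 806) + o(40, 13)) + 2376 = ((-299 - 497)*(-1532 + 806) + (30 + 40*13²)) + 2376 = (-796*(-726) + (30 + 40*169)) + 2376 = (577896 + (30 + 6760)) + 2376 = (577896 + 6790) + 2376 = 584686 + 2376 = 587062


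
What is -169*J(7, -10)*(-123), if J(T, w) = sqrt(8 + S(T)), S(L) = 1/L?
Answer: 20787*sqrt(399)/7 ≈ 59317.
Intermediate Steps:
J(T, w) = sqrt(8 + 1/T)
-169*J(7, -10)*(-123) = -169*sqrt(8 + 1/7)*(-123) = -169*sqrt(399)/7*(-123) = 20787*sqrt(399)/7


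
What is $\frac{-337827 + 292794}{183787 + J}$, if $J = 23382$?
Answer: $- \frac{45033}{207169} \approx -0.21737$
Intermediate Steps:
$\frac{-337827 + 292794}{183787 + J} = \frac{-337827 + 292794}{183787 + 23382} = - \frac{45033}{207169}$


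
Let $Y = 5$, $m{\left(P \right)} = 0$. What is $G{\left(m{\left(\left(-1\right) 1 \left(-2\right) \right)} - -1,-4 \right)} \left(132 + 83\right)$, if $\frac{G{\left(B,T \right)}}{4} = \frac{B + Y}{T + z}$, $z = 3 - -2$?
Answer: $5160$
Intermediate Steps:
$z = 5$ ($z = 3 + 2 = 5$)
$G{\left(B,T \right)} = \frac{4 \left(5 + B\right)}{5 + T}$ ($G{\left(B,T \right)} = 4 \frac{B + 5}{T + 5} = 4 \frac{5 + B}{5 + T} = \frac{4 \left(5 + B\right)}{5 + T}$)
$G{\left(m{\left(\left(-1\right) 1 \left(-2\right) \right)} - -1,-4 \right)} \left(132 + 83\right) = \frac{4 \left(5 + \left(0 - -1\right)\right)}{5 - 4} \left(132 + 83\right) = \frac{4 \left(5 + \left(0 + 1\right)\right)}{1} \cdot 215 = 4 \cdot 1 \left(5 + 1\right) 215 = 4 \cdot 1 \cdot 6 \cdot 215 = 24 \cdot 215 = 5160$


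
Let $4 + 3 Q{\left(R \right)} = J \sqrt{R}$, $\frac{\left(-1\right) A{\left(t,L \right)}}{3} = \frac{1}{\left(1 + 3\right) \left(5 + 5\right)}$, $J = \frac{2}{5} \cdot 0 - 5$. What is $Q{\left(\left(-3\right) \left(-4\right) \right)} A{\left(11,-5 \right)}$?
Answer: $\frac{1}{10} + \frac{\sqrt{3}}{4} \approx 0.53301$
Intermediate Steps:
$J = -5$ ($J = 2 \cdot \frac{1}{5} \cdot 0 - 5 = \frac{2}{5} \cdot 0 - 5 = 0 - 5 = -5$)
$A{\left(t,L \right)} = - \frac{3}{40}$ ($A{\left(t,L \right)} = - \frac{3}{\left(1 + 3\right) \left(5 + 5\right)} = - \frac{3}{4 \cdot 10} = - \frac{3}{40}$)
$Q{\left(R \right)} = - \frac{4}{3} - \frac{5 \sqrt{R}}{3}$ ($Q{\left(R \right)} = - \frac{4}{3} + \frac{\left(-5\right) \sqrt{R}}{3} = - \frac{4}{3} - \frac{5 \sqrt{R}}{3}$)
$Q{\left(\left(-3\right) \left(-4\right) \right)} A{\left(11,-5 \right)} = \left(- \frac{4}{3} - \frac{5 \sqrt{\left(-3\right) \left(-4\right)}}{3}\right) \left(- \frac{3}{40}\right) = \left(- \frac{4}{3} - \frac{5 \sqrt{12}}{3}\right) \left(- \frac{3}{40}\right) = \left(- \frac{4}{3} - \frac{5 \cdot 2 \sqrt{3}}{3}\right) \left(- \frac{3}{40}\right) = \left(- \frac{4}{3} - \frac{10 \sqrt{3}}{3}\right) \left(- \frac{3}{40}\right) = \frac{1}{10} + \frac{\sqrt{3}}{4}$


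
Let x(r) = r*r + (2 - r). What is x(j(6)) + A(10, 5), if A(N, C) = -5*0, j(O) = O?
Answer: 32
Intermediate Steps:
A(N, C) = 0
x(r) = 2 + r² - r (x(r) = r² + (2 - r) = 2 + r² - r)
x(j(6)) + A(10, 5) = (2 + 6² - 1*6) + 0 = (2 + 36 - 6) + 0 = 32 + 0 = 32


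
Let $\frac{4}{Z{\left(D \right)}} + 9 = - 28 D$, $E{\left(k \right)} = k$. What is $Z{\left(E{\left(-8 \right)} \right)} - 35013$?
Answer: $- \frac{7527791}{215} \approx -35013.0$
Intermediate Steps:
$Z{\left(D \right)} = \frac{4}{-9 - 28 D}$
$Z{\left(E{\left(-8 \right)} \right)} - 35013 = - \frac{4}{9 + 28 \left(-8\right)} - 35013 = - \frac{4}{9 - 224} - 35013 = - \frac{4}{-215} - 35013 = \left(-4\right) \left(- \frac{1}{215}\right) - 35013 = \frac{4}{215} - 35013 = - \frac{7527791}{215}$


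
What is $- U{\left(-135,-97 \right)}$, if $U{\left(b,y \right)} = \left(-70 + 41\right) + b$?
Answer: $164$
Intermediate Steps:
$U{\left(b,y \right)} = -29 + b$
$- U{\left(-135,-97 \right)} = - (-29 - 135) = \left(-1\right) \left(-164\right) = 164$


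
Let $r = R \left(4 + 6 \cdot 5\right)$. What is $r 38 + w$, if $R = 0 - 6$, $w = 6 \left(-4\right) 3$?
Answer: $-7824$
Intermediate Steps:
$w = -72$ ($w = \left(-24\right) 3 = -72$)
$R = -6$ ($R = 0 - 6 = -6$)
$r = -204$ ($r = - 6 \left(4 + 6 \cdot 5\right) = - 6 \left(4 + 30\right) = \left(-6\right) 34 = -204$)
$r 38 + w = \left(-204\right) 38 - 72 = -7752 - 72 = -7824$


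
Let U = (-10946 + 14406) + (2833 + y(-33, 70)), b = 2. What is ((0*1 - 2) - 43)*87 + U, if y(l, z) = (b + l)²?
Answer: 3339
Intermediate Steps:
y(l, z) = (2 + l)²
U = 7254 (U = (-10946 + 14406) + (2833 + (2 - 33)²) = 3460 + (2833 + (-31)²) = 3460 + (2833 + 961) = 3460 + 3794 = 7254)
((0*1 - 2) - 43)*87 + U = ((0*1 - 2) - 43)*87 + 7254 = ((0 - 2) - 43)*87 + 7254 = (-2 - 43)*87 + 7254 = -45*87 + 7254 = -3915 + 7254 = 3339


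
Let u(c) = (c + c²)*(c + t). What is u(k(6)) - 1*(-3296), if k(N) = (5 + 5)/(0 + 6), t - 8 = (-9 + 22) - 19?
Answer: 89432/27 ≈ 3312.3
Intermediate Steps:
t = 2 (t = 8 + ((-9 + 22) - 19) = 8 + (13 - 19) = 8 - 6 = 2)
k(N) = 5/3 (k(N) = 10/6 = 10*(⅙) = 5/3)
u(c) = (2 + c)*(c + c²) (u(c) = (c + c²)*(c + 2) = (c + c²)*(2 + c) = (2 + c)*(c + c²))
u(k(6)) - 1*(-3296) = 5*(2 + (5/3)² + 3*(5/3))/3 - 1*(-3296) = 5*(2 + 25/9 + 5)/3 + 3296 = (5/3)*(88/9) + 3296 = 440/27 + 3296 = 89432/27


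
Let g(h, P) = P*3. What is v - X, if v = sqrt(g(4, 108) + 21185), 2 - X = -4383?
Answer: -4385 + sqrt(21509) ≈ -4238.3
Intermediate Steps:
X = 4385 (X = 2 - 1*(-4383) = 2 + 4383 = 4385)
g(h, P) = 3*P
v = sqrt(21509) (v = sqrt(3*108 + 21185) = sqrt(324 + 21185) = sqrt(21509) ≈ 146.66)
v - X = sqrt(21509) - 1*4385 = sqrt(21509) - 4385 = -4385 + sqrt(21509)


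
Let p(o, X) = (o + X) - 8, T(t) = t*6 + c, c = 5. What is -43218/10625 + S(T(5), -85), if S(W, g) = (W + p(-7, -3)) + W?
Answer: 509282/10625 ≈ 47.932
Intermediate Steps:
T(t) = 5 + 6*t (T(t) = t*6 + 5 = 6*t + 5 = 5 + 6*t)
p(o, X) = -8 + X + o (p(o, X) = (X + o) - 8 = -8 + X + o)
S(W, g) = -18 + 2*W (S(W, g) = (W + (-8 - 3 - 7)) + W = (W - 18) + W = (-18 + W) + W = -18 + 2*W)
-43218/10625 + S(T(5), -85) = -43218/10625 + (-18 + 2*(5 + 6*5)) = -43218*1/10625 + (-18 + 2*(5 + 30)) = -43218/10625 + (-18 + 2*35) = -43218/10625 + (-18 + 70) = -43218/10625 + 52 = 509282/10625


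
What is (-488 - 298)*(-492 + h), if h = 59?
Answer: 340338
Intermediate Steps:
(-488 - 298)*(-492 + h) = (-488 - 298)*(-492 + 59) = -786*(-433) = 340338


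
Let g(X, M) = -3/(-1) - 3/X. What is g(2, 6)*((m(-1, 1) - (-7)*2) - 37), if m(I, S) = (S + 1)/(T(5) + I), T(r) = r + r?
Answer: -205/6 ≈ -34.167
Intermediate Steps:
T(r) = 2*r
m(I, S) = (1 + S)/(10 + I) (m(I, S) = (S + 1)/(2*5 + I) = (1 + S)/(10 + I))
g(X, M) = 3 - 3/X (g(X, M) = -3*(-1) - 3/X = 3 - 3/X)
g(2, 6)*((m(-1, 1) - (-7)*2) - 37) = (3 - 3/2)*(((1 + 1)/(10 - 1) - (-7)*2) - 37) = (3 - 3*1/2)*((2/9 - 1*(-14)) - 37) = (3 - 3/2)*(((1/9)*2 + 14) - 37) = 3*((2/9 + 14) - 37)/2 = 3*(128/9 - 37)/2 = (3/2)*(-205/9) = -205/6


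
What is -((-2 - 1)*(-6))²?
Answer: -324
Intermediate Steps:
-((-2 - 1)*(-6))² = -(-3*(-6))² = -1*18² = -1*324 = -324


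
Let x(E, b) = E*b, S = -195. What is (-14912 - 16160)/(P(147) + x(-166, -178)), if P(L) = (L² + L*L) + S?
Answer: -31072/72571 ≈ -0.42816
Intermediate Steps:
P(L) = -195 + 2*L² (P(L) = (L² + L*L) - 195 = (L² + L²) - 195 = 2*L² - 195 = -195 + 2*L²)
(-14912 - 16160)/(P(147) + x(-166, -178)) = (-14912 - 16160)/((-195 + 2*147²) - 166*(-178)) = -31072/((-195 + 2*21609) + 29548) = -31072/((-195 + 43218) + 29548) = -31072/(43023 + 29548) = -31072/72571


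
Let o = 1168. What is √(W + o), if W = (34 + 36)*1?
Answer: √1238 ≈ 35.185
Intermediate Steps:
W = 70 (W = 70*1 = 70)
√(W + o) = √(70 + 1168) = √1238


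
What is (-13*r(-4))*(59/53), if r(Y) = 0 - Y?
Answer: -3068/53 ≈ -57.887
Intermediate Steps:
r(Y) = -Y
(-13*r(-4))*(59/53) = (-(-13)*(-4))*(59/53) = (-13*4)*(59*(1/53)) = -52*59/53 = -3068/53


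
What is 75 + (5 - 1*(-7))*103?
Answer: 1311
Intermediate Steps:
75 + (5 - 1*(-7))*103 = 75 + (5 + 7)*103 = 75 + 12*103 = 75 + 1236 = 1311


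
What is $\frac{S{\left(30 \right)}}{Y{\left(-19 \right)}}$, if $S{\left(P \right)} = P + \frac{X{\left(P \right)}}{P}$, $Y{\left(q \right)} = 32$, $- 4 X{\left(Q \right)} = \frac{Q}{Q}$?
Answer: $\frac{3599}{3840} \approx 0.93724$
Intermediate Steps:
$X{\left(Q \right)} = - \frac{1}{4}$ ($X{\left(Q \right)} = - \frac{Q \frac{1}{Q}}{4} = \left(- \frac{1}{4}\right) 1 = - \frac{1}{4}$)
$S{\left(P \right)} = P - \frac{1}{4 P}$
$\frac{S{\left(30 \right)}}{Y{\left(-19 \right)}} = \frac{30 - \frac{1}{4 \cdot 30}}{32} = \left(30 - \frac{1}{120}\right) \frac{1}{32} = \frac{3599}{120} \cdot \frac{1}{32} = \frac{3599}{3840}$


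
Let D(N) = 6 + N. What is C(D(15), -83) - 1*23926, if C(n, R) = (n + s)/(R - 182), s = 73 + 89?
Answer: -6340573/265 ≈ -23927.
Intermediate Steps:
s = 162
C(n, R) = (162 + n)/(-182 + R) (C(n, R) = (n + 162)/(R - 182) = (162 + n)/(-182 + R))
C(D(15), -83) - 1*23926 = (162 + (6 + 15))/(-182 - 83) - 1*23926 = (162 + 21)/(-265) - 23926 = -1/265*183 - 23926 = -183/265 - 23926 = -6340573/265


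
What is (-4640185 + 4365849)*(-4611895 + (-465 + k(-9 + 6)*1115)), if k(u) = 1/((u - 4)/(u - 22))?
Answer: 8849707634720/7 ≈ 1.2642e+12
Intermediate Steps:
k(u) = (-22 + u)/(-4 + u) (k(u) = 1/((-4 + u)/(-22 + u)) = (-22 + u)/(-4 + u))
(-4640185 + 4365849)*(-4611895 + (-465 + k(-9 + 6)*1115)) = (-4640185 + 4365849)*(-4611895 + (-465 + ((-22 + (-9 + 6))/(-4 + (-9 + 6)))*1115)) = -274336*(-4611895 + (-465 + ((-22 - 3)/(-4 - 3))*1115)) = -274336*(-4611895 + (-465 + (-25/(-7))*1115)) = -274336*(-4611895 + (-465 - ⅐*(-25)*1115)) = -274336*(-4611895 + (-465 + (25/7)*1115)) = -274336*(-4611895 + (-465 + 27875/7)) = -274336*(-4611895 + 24620/7) = -274336*(-32258645/7) = 8849707634720/7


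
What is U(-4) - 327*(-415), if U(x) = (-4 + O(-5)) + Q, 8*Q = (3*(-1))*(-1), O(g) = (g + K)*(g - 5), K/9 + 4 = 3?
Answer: 1086731/8 ≈ 1.3584e+5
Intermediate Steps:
K = -9 (K = -36 + 9*3 = -36 + 27 = -9)
O(g) = (-9 + g)*(-5 + g) (O(g) = (g - 9)*(g - 5) = (-9 + g)*(-5 + g))
Q = 3/8 (Q = ((3*(-1))*(-1))/8 = (-3*(-1))/8 = (⅛)*3 = 3/8 ≈ 0.37500)
U(x) = 1091/8 (U(x) = (-4 + (45 + (-5)² - 14*(-5))) + 3/8 = (-4 + (45 + 25 + 70)) + 3/8 = (-4 + 140) + 3/8 = 136 + 3/8 = 1091/8)
U(-4) - 327*(-415) = 1091/8 - 327*(-415) = 1091/8 + 135705 = 1086731/8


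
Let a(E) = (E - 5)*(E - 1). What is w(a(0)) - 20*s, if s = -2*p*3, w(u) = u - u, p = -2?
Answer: -240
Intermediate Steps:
a(E) = (-1 + E)*(-5 + E) (a(E) = (-5 + E)*(-1 + E) = (-1 + E)*(-5 + E))
w(u) = 0
s = 12 (s = -2*(-2)*3 = 4*3 = 12)
w(a(0)) - 20*s = 0 - 20*12 = 0 - 240 = -240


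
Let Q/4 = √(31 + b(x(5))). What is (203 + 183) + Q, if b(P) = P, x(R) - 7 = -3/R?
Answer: 386 + 4*√935/5 ≈ 410.46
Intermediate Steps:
x(R) = 7 - 3/R
Q = 4*√935/5 (Q = 4*√(31 + (7 - 3/5)) = 4*√(31 + (7 - 3*⅕)) = 4*√(31 + (7 - ⅗)) = 4*√(31 + 32/5) = 4*√(187/5) = 4*(√935/5) = 4*√935/5 ≈ 24.462)
(203 + 183) + Q = (203 + 183) + 4*√935/5 = 386 + 4*√935/5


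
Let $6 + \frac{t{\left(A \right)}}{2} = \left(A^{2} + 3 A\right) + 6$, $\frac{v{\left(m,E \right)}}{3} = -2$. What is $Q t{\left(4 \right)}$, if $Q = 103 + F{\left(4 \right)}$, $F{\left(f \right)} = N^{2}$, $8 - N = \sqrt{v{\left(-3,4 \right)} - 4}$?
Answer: $8792 - 896 i \sqrt{10} \approx 8792.0 - 2833.4 i$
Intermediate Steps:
$v{\left(m,E \right)} = -6$ ($v{\left(m,E \right)} = 3 \left(-2\right) = -6$)
$N = 8 - i \sqrt{10}$ ($N = 8 - \sqrt{-6 - 4} = 8 - \sqrt{-10} = 8 - i \sqrt{10} \approx 8.0 - 3.1623 i$)
$F{\left(f \right)} = \left(8 - i \sqrt{10}\right)^{2}$
$t{\left(A \right)} = 2 A^{2} + 6 A$ ($t{\left(A \right)} = -12 + 2 \left(\left(A^{2} + 3 A\right) + 6\right) = -12 + 2 \left(6 + A^{2} + 3 A\right) = -12 + \left(12 + 2 A^{2} + 6 A\right) = 2 A^{2} + 6 A$)
$Q = 103 + \left(8 - i \sqrt{10}\right)^{2} \approx 157.0 - 50.596 i$
$Q t{\left(4 \right)} = \left(157 - 16 i \sqrt{10}\right) 2 \cdot 4 \left(3 + 4\right) = \left(157 - 16 i \sqrt{10}\right) 2 \cdot 4 \cdot 7 = \left(157 - 16 i \sqrt{10}\right) 56 = 8792 - 896 i \sqrt{10}$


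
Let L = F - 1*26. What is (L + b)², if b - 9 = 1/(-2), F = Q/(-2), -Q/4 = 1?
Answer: 961/4 ≈ 240.25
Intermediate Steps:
Q = -4 (Q = -4*1 = -4)
F = 2 (F = -4/(-2) = -4*(-½) = 2)
L = -24 (L = 2 - 1*26 = 2 - 26 = -24)
b = 17/2 (b = 9 + 1/(-2) = 9 - ½ = 17/2 ≈ 8.5000)
(L + b)² = (-24 + 17/2)² = (-31/2)² = 961/4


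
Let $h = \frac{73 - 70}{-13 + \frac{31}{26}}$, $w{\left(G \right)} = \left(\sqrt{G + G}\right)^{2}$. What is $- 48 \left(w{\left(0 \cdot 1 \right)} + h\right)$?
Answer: $\frac{3744}{307} \approx 12.195$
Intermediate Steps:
$w{\left(G \right)} = 2 G$ ($w{\left(G \right)} = \left(\sqrt{2 G}\right)^{2} = \left(\sqrt{2} \sqrt{G}\right)^{2} = 2 G$)
$h = - \frac{78}{307}$ ($h = \frac{3}{-13 + 31 \cdot \frac{1}{26}} = \frac{3}{-13 + \frac{31}{26}} = \frac{3}{- \frac{307}{26}} = 3 \left(- \frac{26}{307}\right) = - \frac{78}{307} \approx -0.25407$)
$- 48 \left(w{\left(0 \cdot 1 \right)} + h\right) = - 48 \left(2 \cdot 0 \cdot 1 - \frac{78}{307}\right) = - 48 \left(2 \cdot 0 - \frac{78}{307}\right) = - 48 \left(0 - \frac{78}{307}\right) = \left(-48\right) \left(- \frac{78}{307}\right) = \frac{3744}{307}$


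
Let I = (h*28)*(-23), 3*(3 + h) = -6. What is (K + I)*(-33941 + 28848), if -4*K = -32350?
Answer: -115178195/2 ≈ -5.7589e+7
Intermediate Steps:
h = -5 (h = -3 + (⅓)*(-6) = -3 - 2 = -5)
K = 16175/2 (K = -¼*(-32350) = 16175/2 ≈ 8087.5)
I = 3220 (I = -5*28*(-23) = -140*(-23) = 3220)
(K + I)*(-33941 + 28848) = (16175/2 + 3220)*(-33941 + 28848) = (22615/2)*(-5093) = -115178195/2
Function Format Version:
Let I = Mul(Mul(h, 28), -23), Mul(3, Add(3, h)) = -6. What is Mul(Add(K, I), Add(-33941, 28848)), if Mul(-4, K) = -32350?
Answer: Rational(-115178195, 2) ≈ -5.7589e+7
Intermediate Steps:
h = -5 (h = Add(-3, Mul(Rational(1, 3), -6)) = Add(-3, -2) = -5)
K = Rational(16175, 2) (K = Mul(Rational(-1, 4), -32350) = Rational(16175, 2) ≈ 8087.5)
I = 3220 (I = Mul(Mul(-5, 28), -23) = Mul(-140, -23) = 3220)
Mul(Add(K, I), Add(-33941, 28848)) = Mul(Add(Rational(16175, 2), 3220), Add(-33941, 28848)) = Mul(Rational(22615, 2), -5093) = Rational(-115178195, 2)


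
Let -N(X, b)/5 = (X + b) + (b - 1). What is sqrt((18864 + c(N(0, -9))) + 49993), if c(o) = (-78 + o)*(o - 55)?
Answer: sqrt(69537) ≈ 263.70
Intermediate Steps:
N(X, b) = 5 - 10*b - 5*X (N(X, b) = -5*((X + b) + (b - 1)) = -5*((X + b) + (-1 + b)) = -5*(-1 + X + 2*b) = 5 - 10*b - 5*X)
c(o) = (-78 + o)*(-55 + o)
sqrt((18864 + c(N(0, -9))) + 49993) = sqrt((18864 + (4290 + (5 - 10*(-9) - 5*0)**2 - 133*(5 - 10*(-9) - 5*0))) + 49993) = sqrt((18864 + (4290 + (5 + 90 + 0)**2 - 133*(5 + 90 + 0))) + 49993) = sqrt((18864 + (4290 + 95**2 - 133*95)) + 49993) = sqrt((18864 + (4290 + 9025 - 12635)) + 49993) = sqrt((18864 + 680) + 49993) = sqrt(19544 + 49993) = sqrt(69537)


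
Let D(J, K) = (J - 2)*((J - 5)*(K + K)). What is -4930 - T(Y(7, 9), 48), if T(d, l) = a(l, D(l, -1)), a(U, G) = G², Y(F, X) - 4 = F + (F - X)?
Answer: -15654866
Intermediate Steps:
Y(F, X) = 4 - X + 2*F (Y(F, X) = 4 + (F + (F - X)) = 4 + (-X + 2*F) = 4 - X + 2*F)
D(J, K) = 2*K*(-5 + J)*(-2 + J) (D(J, K) = (-2 + J)*((-5 + J)*(2*K)) = (-2 + J)*(2*K*(-5 + J)) = 2*K*(-5 + J)*(-2 + J))
T(d, l) = (-20 - 2*l² + 14*l)² (T(d, l) = (2*(-1)*(10 + l² - 7*l))² = (-20 - 2*l² + 14*l)²)
-4930 - T(Y(7, 9), 48) = -4930 - 4*(10 + 48² - 7*48)² = -4930 - 4*(10 + 2304 - 336)² = -4930 - 4*1978² = -4930 - 4*3912484 = -4930 - 1*15649936 = -4930 - 15649936 = -15654866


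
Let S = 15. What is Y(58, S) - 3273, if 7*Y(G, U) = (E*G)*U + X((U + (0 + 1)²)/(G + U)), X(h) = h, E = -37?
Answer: -4022357/511 ≈ -7871.5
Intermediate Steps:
Y(G, U) = -37*G*U/7 + (1 + U)/(7*(G + U)) (Y(G, U) = ((-37*G)*U + (U + (0 + 1)²)/(G + U))/7 = (-37*G*U + (U + 1²)/(G + U))/7 = (-37*G*U + (U + 1)/(G + U))/7 = (-37*G*U + (1 + U)/(G + U))/7 = ((1 + U)/(G + U) - 37*G*U)/7 = -37*G*U/7 + (1 + U)/(7*(G + U)))
Y(58, S) - 3273 = (1 + 15 - 37*58*15*(58 + 15))/(7*(58 + 15)) - 3273 = (⅐)*(1 + 15 - 37*58*15*73)/73 - 3273 = (⅐)*(1/73)*(1 + 15 - 2349870) - 3273 = (⅐)*(1/73)*(-2349854) - 3273 = -2349854/511 - 3273 = -4022357/511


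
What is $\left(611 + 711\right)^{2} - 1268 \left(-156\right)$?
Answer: $1945492$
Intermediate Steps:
$\left(611 + 711\right)^{2} - 1268 \left(-156\right) = 1322^{2} - -197808 = 1747684 + 197808 = 1945492$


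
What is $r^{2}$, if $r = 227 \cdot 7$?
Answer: $2524921$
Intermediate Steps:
$r = 1589$
$r^{2} = 1589^{2} = 2524921$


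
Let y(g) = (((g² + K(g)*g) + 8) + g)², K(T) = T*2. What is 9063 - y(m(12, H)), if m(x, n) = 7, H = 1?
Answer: -17181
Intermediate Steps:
K(T) = 2*T
y(g) = (8 + g + 3*g²)² (y(g) = (((g² + (2*g)*g) + 8) + g)² = (((g² + 2*g²) + 8) + g)² = ((3*g² + 8) + g)² = ((8 + 3*g²) + g)² = (8 + g + 3*g²)²)
9063 - y(m(12, H)) = 9063 - (8 + 7 + 3*7²)² = 9063 - (8 + 7 + 3*49)² = 9063 - (8 + 7 + 147)² = 9063 - 1*162² = 9063 - 1*26244 = 9063 - 26244 = -17181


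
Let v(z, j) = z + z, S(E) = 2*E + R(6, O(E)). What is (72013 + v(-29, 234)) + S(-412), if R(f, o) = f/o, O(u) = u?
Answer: 14652983/206 ≈ 71131.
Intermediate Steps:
S(E) = 2*E + 6/E
v(z, j) = 2*z
(72013 + v(-29, 234)) + S(-412) = (72013 + 2*(-29)) + (2*(-412) + 6/(-412)) = (72013 - 58) + (-824 + 6*(-1/412)) = 71955 + (-824 - 3/206) = 71955 - 169747/206 = 14652983/206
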